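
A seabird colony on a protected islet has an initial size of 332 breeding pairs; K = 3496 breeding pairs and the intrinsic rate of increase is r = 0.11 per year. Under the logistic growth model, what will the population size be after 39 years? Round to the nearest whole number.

A = (K − N₀)/N₀ = (3496 − 332)/332 = 9.5301.
N(t) = K/(1 + A·e^(−rt)) = 3496/(1 + 9.5301×e^(−0.11×39)).
e^(−4.29) = 0.013705; denominator = 1 + 9.5301×0.013705 = 1.1306.
N = 3496/1.1306 = 3092.14.

3092 breeding pairs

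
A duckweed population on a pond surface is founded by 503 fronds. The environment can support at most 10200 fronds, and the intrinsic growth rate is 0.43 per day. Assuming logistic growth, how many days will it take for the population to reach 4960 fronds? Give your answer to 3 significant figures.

A = (K − N₀)/N₀ = (10200 − 503)/503 = 19.278.
Solve 10200/(1 + 19.278·e^(−0.43t)) = 4960: 1 + 19.278·e^(−0.43t) = 2.0565, so e^(−0.43t) = 0.0548.
−0.43·t = ln(0.0548) = -2.9041, so t = 2.9041/0.43 = 6.7536.

6.75 days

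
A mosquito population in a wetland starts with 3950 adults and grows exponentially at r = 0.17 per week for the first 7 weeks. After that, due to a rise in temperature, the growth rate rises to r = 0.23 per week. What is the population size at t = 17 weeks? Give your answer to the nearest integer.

Phase 1: N(7) = 3950·e^(0.17×7) = 3950·e^1.19 = 12984.
Phase 2 runs for 17 − 7 = 10 weeks at r = 0.23.
N(17) = 12984·e^(0.23×10) = 12984·e^2.3 = 129504.

129504 adults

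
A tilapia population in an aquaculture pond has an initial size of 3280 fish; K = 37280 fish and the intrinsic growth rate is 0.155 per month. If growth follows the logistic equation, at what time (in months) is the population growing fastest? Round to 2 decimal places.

Logistic growth is fastest at N = K/2 = 18640.
A = (K − N₀)/N₀ = 10.366. Set K/(1 + A·e^(−rt)) = K/2 → A·e^(−rt) = 1.
e^(−0.155t) = 1/10.366 = 0.0964706, so t = ln(10.366)/0.155 = 2.3385/0.155 = 15.087.

15.09 months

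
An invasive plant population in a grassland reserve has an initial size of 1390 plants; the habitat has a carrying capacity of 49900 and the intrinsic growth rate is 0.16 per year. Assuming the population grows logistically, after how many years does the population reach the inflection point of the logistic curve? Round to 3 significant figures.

22.2 years

Logistic growth is fastest at N = K/2 = 24950.
A = (K − N₀)/N₀ = 34.899. Set K/(1 + A·e^(−rt)) = K/2 → A·e^(−rt) = 1.
e^(−0.16t) = 1/34.899 = 0.0286539, so t = ln(34.899)/0.16 = 3.5525/0.16 = 22.203.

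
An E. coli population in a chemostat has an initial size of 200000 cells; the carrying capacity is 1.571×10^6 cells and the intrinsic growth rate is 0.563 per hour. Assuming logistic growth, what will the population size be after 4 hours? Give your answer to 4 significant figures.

912800 cells

A = (K − N₀)/N₀ = (1.571×10^6 − 200000)/200000 = 6.855.
N(t) = K/(1 + A·e^(−rt)) = 1.571×10^6/(1 + 6.855×e^(−0.563×4)).
e^(−2.252) = 0.10519; denominator = 1 + 6.855×0.10519 = 1.7211.
N = 1.571×10^6/1.7211 = 912805.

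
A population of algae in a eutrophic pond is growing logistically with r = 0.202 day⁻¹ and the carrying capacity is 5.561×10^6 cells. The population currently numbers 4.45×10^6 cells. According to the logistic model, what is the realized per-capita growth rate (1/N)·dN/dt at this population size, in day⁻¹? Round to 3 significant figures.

0.0404 per day

(1/N)·dN/dt = r(1 − N/K) = 0.202 × (1 − 4.45×10^6/5.561×10^6).
= 0.202 × 0.19978 = 0.040356.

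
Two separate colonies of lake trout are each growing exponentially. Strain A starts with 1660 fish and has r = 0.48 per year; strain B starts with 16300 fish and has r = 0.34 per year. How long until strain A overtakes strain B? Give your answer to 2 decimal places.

16.32 years

Set 1660·e^(0.48t) = 16300·e^(0.34t).
e^((0.48 − 0.34)t) = 16300/1660 → e^(0.14·t) = 9.8193.
0.14·t = ln(9.8193) = 2.2843, so t = 2.2843/0.14 = 16.317.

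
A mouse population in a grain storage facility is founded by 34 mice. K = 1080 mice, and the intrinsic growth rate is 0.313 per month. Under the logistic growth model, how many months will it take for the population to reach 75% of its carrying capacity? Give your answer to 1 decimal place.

A = (K − N₀)/N₀ = (1080 − 34)/34 = 30.765.
Solve 1080/(1 + 30.765·e^(−0.313t)) = 810: 1 + 30.765·e^(−0.313t) = 1.3333, so e^(−0.313t) = 0.0108349.
−0.313·t = ln(0.0108349) = -4.525, so t = 4.525/0.313 = 14.457.

14.5 months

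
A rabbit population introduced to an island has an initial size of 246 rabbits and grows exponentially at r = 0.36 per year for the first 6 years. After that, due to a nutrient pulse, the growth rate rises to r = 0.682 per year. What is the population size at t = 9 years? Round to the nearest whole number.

16504 rabbits

Phase 1: N(6) = 246·e^(0.36×6) = 246·e^2.16 = 2133.1.
Phase 2 runs for 9 − 6 = 3 years at r = 0.682.
N(9) = 2133.1·e^(0.682×3) = 2133.1·e^2.046 = 16503.6.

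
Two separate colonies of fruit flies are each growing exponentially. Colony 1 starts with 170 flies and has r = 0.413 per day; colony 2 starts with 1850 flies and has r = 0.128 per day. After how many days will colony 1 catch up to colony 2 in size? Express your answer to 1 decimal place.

Set 170·e^(0.413t) = 1850·e^(0.128t).
e^((0.413 − 0.128)t) = 1850/170 → e^(0.285·t) = 10.882.
0.285·t = ln(10.882) = 2.3871, so t = 2.3871/0.285 = 8.3759.

8.4 days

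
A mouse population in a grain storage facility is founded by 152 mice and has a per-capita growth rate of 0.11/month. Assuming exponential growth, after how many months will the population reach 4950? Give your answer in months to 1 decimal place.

31.7 months

Set N₀·e^(rt) = 4950: e^(0.11·t) = 4950/152 = 32.566.
0.11·t = ln(32.566) = 3.4833, so t = 3.4833/0.11 = 31.666.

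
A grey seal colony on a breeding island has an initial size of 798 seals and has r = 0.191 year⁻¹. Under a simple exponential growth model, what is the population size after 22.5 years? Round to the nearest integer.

N(t) = N₀·e^(rt) = 798 × e^(0.191×22.5) = 798 × e^4.298.
e^4.298 ≈ 73.516, so N ≈ 798 × 73.516 = 58665.6.

58666 seals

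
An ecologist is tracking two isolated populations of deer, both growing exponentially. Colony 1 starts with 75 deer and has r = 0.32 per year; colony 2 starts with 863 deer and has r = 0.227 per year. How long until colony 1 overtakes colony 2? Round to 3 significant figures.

Set 75·e^(0.32t) = 863·e^(0.227t).
e^((0.32 − 0.227)t) = 863/75 → e^(0.093·t) = 11.507.
0.093·t = ln(11.507) = 2.4429, so t = 2.4429/0.093 = 26.268.

26.3 years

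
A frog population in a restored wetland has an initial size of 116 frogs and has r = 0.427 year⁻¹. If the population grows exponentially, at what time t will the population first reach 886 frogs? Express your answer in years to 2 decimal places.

4.76 years

Set N₀·e^(rt) = 886: e^(0.427·t) = 886/116 = 7.6379.
0.427·t = ln(7.6379) = 2.0331, so t = 2.0331/0.427 = 4.7614.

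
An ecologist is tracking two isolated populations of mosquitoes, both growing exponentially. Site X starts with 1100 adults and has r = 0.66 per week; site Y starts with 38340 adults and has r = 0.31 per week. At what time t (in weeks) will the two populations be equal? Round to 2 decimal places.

10.15 weeks

Set 1100·e^(0.66t) = 38340·e^(0.31t).
e^((0.66 − 0.31)t) = 38340/1100 → e^(0.35·t) = 34.855.
0.35·t = ln(34.855) = 3.5512, so t = 3.5512/0.35 = 10.146.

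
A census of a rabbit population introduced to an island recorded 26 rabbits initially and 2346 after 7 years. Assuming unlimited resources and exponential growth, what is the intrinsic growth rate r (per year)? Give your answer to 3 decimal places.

From N(t) = N₀·e^(rt): e^(r·7) = 2346/26 = 90.231.
r·7 = ln(90.231) = 4.5024, so r = 4.5024/7 = 0.6432.

0.643 per year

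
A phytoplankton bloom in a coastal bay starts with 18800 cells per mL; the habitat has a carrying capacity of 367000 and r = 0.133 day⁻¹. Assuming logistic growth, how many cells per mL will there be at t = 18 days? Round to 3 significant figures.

A = (K − N₀)/N₀ = (367000 − 18800)/18800 = 18.521.
N(t) = K/(1 + A·e^(−rt)) = 367000/(1 + 18.521×e^(−0.133×18)).
e^(−2.394) = 0.091264; denominator = 1 + 18.521×0.091264 = 2.6903.
N = 367000/2.6903 = 136415.

136000 cells per mL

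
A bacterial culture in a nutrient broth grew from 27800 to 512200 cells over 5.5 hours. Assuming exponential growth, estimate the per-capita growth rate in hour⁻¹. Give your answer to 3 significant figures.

From N(t) = N₀·e^(rt): e^(r·5.5) = 512200/27800 = 18.424.
r·5.5 = ln(18.424) = 2.9137, so r = 2.9137/5.5 = 0.52976.

0.530 per hour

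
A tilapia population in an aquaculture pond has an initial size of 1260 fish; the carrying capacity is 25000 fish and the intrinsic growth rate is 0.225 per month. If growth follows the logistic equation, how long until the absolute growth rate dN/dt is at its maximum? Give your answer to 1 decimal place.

Logistic growth is fastest at N = K/2 = 12500.
A = (K − N₀)/N₀ = 18.841. Set K/(1 + A·e^(−rt)) = K/2 → A·e^(−rt) = 1.
e^(−0.225t) = 1/18.841 = 0.053075, so t = ln(18.841)/0.225 = 2.936/0.225 = 13.049.

13.0 months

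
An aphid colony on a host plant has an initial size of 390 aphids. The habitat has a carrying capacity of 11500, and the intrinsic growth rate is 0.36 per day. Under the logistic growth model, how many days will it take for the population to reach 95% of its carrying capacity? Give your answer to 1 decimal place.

A = (K − N₀)/N₀ = (11500 − 390)/390 = 28.487.
Solve 11500/(1 + 28.487·e^(−0.36t)) = 10925: 1 + 28.487·e^(−0.36t) = 1.0526, so e^(−0.36t) = 0.00184755.
−0.36·t = ln(0.00184755) = -6.2939, so t = 6.2939/0.36 = 17.483.

17.5 days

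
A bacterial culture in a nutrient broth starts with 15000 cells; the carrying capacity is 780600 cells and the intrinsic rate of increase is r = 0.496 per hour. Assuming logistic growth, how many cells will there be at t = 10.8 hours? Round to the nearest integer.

A = (K − N₀)/N₀ = (780600 − 15000)/15000 = 51.04.
N(t) = K/(1 + A·e^(−rt)) = 780600/(1 + 51.04×e^(−0.496×10.8)).
e^(−5.357) = 0.004716; denominator = 1 + 51.04×0.004716 = 1.2407.
N = 780600/1.2407 = 629159.

629159 cells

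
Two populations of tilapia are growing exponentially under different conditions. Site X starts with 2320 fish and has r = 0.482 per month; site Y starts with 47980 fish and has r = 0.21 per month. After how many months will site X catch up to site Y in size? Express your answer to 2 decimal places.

11.14 months

Set 2320·e^(0.482t) = 47980·e^(0.21t).
e^((0.482 − 0.21)t) = 47980/2320 → e^(0.272·t) = 20.681.
0.272·t = ln(20.681) = 3.0292, so t = 3.0292/0.272 = 11.137.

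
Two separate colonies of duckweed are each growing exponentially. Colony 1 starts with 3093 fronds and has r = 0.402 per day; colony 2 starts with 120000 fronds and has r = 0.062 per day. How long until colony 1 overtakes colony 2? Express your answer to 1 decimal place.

Set 3093·e^(0.402t) = 120000·e^(0.062t).
e^((0.402 − 0.062)t) = 120000/3093 → e^(0.34·t) = 38.797.
0.34·t = ln(38.797) = 3.6584, so t = 3.6584/0.34 = 10.76.

10.8 days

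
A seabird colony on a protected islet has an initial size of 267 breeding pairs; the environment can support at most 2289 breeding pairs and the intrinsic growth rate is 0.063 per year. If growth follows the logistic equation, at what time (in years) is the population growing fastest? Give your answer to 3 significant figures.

32.1 years

Logistic growth is fastest at N = K/2 = 1144.5.
A = (K − N₀)/N₀ = 7.573. Set K/(1 + A·e^(−rt)) = K/2 → A·e^(−rt) = 1.
e^(−0.063t) = 1/7.573 = 0.132047, so t = ln(7.573)/0.063 = 2.0246/0.063 = 32.136.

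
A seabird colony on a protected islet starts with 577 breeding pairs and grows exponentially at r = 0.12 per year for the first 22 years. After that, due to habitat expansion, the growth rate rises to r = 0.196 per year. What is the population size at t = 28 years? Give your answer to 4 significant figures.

Phase 1: N(22) = 577·e^(0.12×22) = 577·e^2.64 = 8085.62.
Phase 2 runs for 28 − 22 = 6 years at r = 0.196.
N(28) = 8085.62·e^(0.196×6) = 8085.62·e^1.176 = 26208.6.

26210 breeding pairs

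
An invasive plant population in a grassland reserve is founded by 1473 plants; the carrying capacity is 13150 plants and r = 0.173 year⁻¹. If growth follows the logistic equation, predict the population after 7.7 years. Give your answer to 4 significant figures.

A = (K − N₀)/N₀ = (13150 − 1473)/1473 = 7.9274.
N(t) = K/(1 + A·e^(−rt)) = 13150/(1 + 7.9274×e^(−0.173×7.7)).
e^(−1.332) = 0.26392; denominator = 1 + 7.9274×0.26392 = 3.0922.
N = 13150/3.0922 = 4252.62.

4253 plants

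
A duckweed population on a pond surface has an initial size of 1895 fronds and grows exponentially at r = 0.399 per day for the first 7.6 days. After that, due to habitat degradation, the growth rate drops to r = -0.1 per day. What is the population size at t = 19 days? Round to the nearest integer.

Phase 1: N(7.6) = 1895·e^(0.399×7.6) = 1895·e^3.032 = 39315.5.
Phase 2 runs for 19 − 7.6 = 11.4 days at r = -0.1.
N(19) = 39315.5·e^(-0.1×11.4) = 39315.5·e^-1.14 = 12573.8.

12574 fronds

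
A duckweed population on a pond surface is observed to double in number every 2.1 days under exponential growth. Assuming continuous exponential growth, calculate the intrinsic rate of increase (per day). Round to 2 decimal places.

0.33 per day

r = ln(2)/t_d = 0.6931/2.1 = 0.33007.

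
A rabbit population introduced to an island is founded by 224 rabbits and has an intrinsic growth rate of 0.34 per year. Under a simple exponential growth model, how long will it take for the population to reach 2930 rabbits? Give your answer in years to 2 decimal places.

7.56 years

Set N₀·e^(rt) = 2930: e^(0.34·t) = 2930/224 = 13.08.
0.34·t = ln(13.08) = 2.5711, so t = 2.5711/0.34 = 7.5621.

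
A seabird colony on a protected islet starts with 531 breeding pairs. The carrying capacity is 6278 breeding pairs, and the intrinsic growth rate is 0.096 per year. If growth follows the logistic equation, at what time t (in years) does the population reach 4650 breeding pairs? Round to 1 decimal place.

A = (K − N₀)/N₀ = (6278 − 531)/531 = 10.823.
Solve 6278/(1 + 10.823·e^(−0.096t)) = 4650: 1 + 10.823·e^(−0.096t) = 1.3501, so e^(−0.096t) = 0.0323485.
−0.096·t = ln(0.0323485) = -3.4312, so t = 3.4312/0.096 = 35.742.

35.7 years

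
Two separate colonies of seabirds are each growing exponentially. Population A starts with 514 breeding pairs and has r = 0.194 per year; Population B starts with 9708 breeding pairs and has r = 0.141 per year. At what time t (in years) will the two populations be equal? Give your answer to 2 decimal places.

Set 514·e^(0.194t) = 9708·e^(0.141t).
e^((0.194 − 0.141)t) = 9708/514 → e^(0.053·t) = 18.887.
0.053·t = ln(18.887) = 2.9385, so t = 2.9385/0.053 = 55.443.

55.44 years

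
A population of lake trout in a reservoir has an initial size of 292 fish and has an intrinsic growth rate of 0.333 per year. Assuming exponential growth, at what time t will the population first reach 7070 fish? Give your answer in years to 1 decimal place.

Set N₀·e^(rt) = 7070: e^(0.333·t) = 7070/292 = 24.212.
0.333·t = ln(24.212) = 3.1869, so t = 3.1869/0.333 = 9.5702.

9.6 years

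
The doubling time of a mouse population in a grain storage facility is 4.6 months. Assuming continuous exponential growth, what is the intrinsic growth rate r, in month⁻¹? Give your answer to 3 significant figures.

0.151 per month

r = ln(2)/t_d = 0.6931/4.6 = 0.15068.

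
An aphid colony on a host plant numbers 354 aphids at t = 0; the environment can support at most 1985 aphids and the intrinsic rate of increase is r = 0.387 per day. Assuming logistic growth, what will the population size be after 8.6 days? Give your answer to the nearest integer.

A = (K − N₀)/N₀ = (1985 − 354)/354 = 4.6073.
N(t) = K/(1 + A·e^(−rt)) = 1985/(1 + 4.6073×e^(−0.387×8.6)).
e^(−3.328) = 0.035858; denominator = 1 + 4.6073×0.035858 = 1.1652.
N = 1985/1.1652 = 1703.56.

1704 aphids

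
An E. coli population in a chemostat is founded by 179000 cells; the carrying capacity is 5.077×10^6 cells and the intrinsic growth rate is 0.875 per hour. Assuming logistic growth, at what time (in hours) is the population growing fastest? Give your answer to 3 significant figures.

Logistic growth is fastest at N = K/2 = 2.5385×10^6.
A = (K − N₀)/N₀ = 27.363. Set K/(1 + A·e^(−rt)) = K/2 → A·e^(−rt) = 1.
e^(−0.875t) = 1/27.363 = 0.0365455, so t = ln(27.363)/0.875 = 3.3092/0.875 = 3.7819.

3.78 hours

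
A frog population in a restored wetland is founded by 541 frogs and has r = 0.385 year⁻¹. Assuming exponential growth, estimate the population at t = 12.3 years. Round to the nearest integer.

N(t) = N₀·e^(rt) = 541 × e^(0.385×12.3) = 541 × e^4.736.
e^4.736 ≈ 113.92, so N ≈ 541 × 113.92 = 61630.9.

61631 frogs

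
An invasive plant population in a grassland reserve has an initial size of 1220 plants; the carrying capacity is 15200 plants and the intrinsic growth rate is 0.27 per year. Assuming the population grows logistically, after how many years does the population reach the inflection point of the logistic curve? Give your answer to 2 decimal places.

9.03 years

Logistic growth is fastest at N = K/2 = 7600.
A = (K − N₀)/N₀ = 11.459. Set K/(1 + A·e^(−rt)) = K/2 → A·e^(−rt) = 1.
e^(−0.27t) = 1/11.459 = 0.0872675, so t = ln(11.459)/0.27 = 2.4388/0.27 = 9.0325.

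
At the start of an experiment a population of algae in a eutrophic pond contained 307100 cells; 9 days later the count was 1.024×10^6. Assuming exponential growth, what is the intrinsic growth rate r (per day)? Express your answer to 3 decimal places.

0.134 per day

From N(t) = N₀·e^(rt): e^(r·9) = 1.024×10^6/307100 = 3.3344.
r·9 = ln(3.3344) = 1.2043, so r = 1.2043/9 = 0.13381.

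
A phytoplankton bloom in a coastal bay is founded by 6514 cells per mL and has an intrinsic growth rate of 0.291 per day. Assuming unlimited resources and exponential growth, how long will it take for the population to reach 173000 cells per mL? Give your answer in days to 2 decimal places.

Set N₀·e^(rt) = 173000: e^(0.291·t) = 173000/6514 = 26.558.
0.291·t = ln(26.558) = 3.2793, so t = 3.2793/0.291 = 11.269.

11.27 days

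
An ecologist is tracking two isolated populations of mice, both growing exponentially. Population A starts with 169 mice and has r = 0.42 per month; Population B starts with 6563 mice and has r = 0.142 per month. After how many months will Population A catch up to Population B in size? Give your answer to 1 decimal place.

Set 169·e^(0.42t) = 6563·e^(0.142t).
e^((0.42 − 0.142)t) = 6563/169 → e^(0.278·t) = 38.834.
0.278·t = ln(38.834) = 3.6593, so t = 3.6593/0.278 = 13.163.

13.2 months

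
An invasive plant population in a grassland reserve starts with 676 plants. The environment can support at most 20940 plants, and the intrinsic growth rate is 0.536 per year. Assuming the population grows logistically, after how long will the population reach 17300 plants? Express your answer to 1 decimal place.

A = (K − N₀)/N₀ = (20940 − 676)/676 = 29.976.
Solve 20940/(1 + 29.976·e^(−0.536t)) = 17300: 1 + 29.976·e^(−0.536t) = 1.2104, so e^(−0.536t) = 0.00701903.
−0.536·t = ln(0.00701903) = -4.9591, so t = 4.9591/0.536 = 9.2521.

9.3 years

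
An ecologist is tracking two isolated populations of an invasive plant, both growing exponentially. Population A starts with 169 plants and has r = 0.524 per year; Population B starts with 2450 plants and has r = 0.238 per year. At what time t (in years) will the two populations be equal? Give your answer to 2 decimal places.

Set 169·e^(0.524t) = 2450·e^(0.238t).
e^((0.524 − 0.238)t) = 2450/169 → e^(0.286·t) = 14.497.
0.286·t = ln(14.497) = 2.6739, so t = 2.6739/0.286 = 9.3495.

9.35 years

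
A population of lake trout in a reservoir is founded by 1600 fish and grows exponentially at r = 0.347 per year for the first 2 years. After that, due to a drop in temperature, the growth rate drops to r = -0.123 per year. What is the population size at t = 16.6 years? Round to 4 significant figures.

Phase 1: N(2) = 1600·e^(0.347×2) = 1600·e^0.694 = 3202.73.
Phase 2 runs for 16.6 − 2 = 14.6 years at r = -0.123.
N(16.6) = 3202.73·e^(-0.123×14.6) = 3202.73·e^-1.796 = 531.636.

531.6 fish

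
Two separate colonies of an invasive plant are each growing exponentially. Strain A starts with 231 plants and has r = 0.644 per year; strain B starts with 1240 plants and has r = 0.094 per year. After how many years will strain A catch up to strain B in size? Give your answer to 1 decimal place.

3.1 years

Set 231·e^(0.644t) = 1240·e^(0.094t).
e^((0.644 − 0.094)t) = 1240/231 → e^(0.55·t) = 5.368.
0.55·t = ln(5.368) = 1.6804, so t = 1.6804/0.55 = 3.0554.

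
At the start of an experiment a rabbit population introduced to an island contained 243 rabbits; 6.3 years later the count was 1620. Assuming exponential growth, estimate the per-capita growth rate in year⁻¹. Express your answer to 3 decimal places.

0.301 per year

From N(t) = N₀·e^(rt): e^(r·6.3) = 1620/243 = 6.6667.
r·6.3 = ln(6.6667) = 1.8971, so r = 1.8971/6.3 = 0.30113.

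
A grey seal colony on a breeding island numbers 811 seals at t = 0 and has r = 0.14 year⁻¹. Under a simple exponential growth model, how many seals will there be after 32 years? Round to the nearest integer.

N(t) = N₀·e^(rt) = 811 × e^(0.14×32) = 811 × e^4.48.
e^4.48 ≈ 88.235, so N ≈ 811 × 88.235 = 71558.3.

71558 seals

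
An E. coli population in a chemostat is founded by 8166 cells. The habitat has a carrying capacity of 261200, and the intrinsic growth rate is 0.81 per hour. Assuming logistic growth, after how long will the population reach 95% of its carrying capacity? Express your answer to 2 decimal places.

7.87 hours

A = (K − N₀)/N₀ = (261200 − 8166)/8166 = 30.986.
Solve 261200/(1 + 30.986·e^(−0.81t)) = 248140: 1 + 30.986·e^(−0.81t) = 1.0526, so e^(−0.81t) = 0.00169854.
−0.81·t = ln(0.00169854) = -6.378, so t = 6.378/0.81 = 7.8741.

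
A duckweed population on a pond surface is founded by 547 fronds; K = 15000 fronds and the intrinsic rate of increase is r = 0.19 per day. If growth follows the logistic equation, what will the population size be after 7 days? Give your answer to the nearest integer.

A = (K − N₀)/N₀ = (15000 − 547)/547 = 26.422.
N(t) = K/(1 + A·e^(−rt)) = 15000/(1 + 26.422×e^(−0.19×7)).
e^(−1.33) = 0.26448; denominator = 1 + 26.422×0.26448 = 7.9881.
N = 15000/7.9881 = 1877.79.

1878 fronds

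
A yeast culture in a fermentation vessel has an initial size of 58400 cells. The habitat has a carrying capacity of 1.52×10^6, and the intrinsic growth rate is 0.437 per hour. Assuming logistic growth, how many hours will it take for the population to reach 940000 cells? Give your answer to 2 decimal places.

8.47 hours

A = (K − N₀)/N₀ = (1.52×10^6 − 58400)/58400 = 25.027.
Solve 1.52×10^6/(1 + 25.027·e^(−0.437t)) = 940000: 1 + 25.027·e^(−0.437t) = 1.617, so e^(−0.437t) = 0.0246538.
−0.437·t = ln(0.0246538) = -3.7028, so t = 3.7028/0.437 = 8.4733.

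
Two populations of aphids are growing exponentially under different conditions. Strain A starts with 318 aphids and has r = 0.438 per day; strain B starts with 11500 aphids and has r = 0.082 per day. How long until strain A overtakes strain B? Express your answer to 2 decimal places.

10.08 days

Set 318·e^(0.438t) = 11500·e^(0.082t).
e^((0.438 − 0.082)t) = 11500/318 → e^(0.356·t) = 36.164.
0.356·t = ln(36.164) = 3.5881, so t = 3.5881/0.356 = 10.079.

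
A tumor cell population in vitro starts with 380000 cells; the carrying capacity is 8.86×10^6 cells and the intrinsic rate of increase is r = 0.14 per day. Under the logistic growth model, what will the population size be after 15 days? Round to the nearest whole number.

A = (K − N₀)/N₀ = (8.86×10^6 − 380000)/380000 = 22.316.
N(t) = K/(1 + A·e^(−rt)) = 8.86×10^6/(1 + 22.316×e^(−0.14×15)).
e^(−2.1) = 0.12246; denominator = 1 + 22.316×0.12246 = 3.7327.
N = 8.86×10^6/3.7327 = 2.373609×10^6.

2373609 cells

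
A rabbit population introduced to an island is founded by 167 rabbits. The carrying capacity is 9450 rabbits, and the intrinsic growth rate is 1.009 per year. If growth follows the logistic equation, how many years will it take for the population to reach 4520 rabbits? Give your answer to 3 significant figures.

A = (K − N₀)/N₀ = (9450 − 167)/167 = 55.587.
Solve 9450/(1 + 55.587·e^(−1.009t)) = 4520: 1 + 55.587·e^(−1.009t) = 2.0907, so e^(−1.009t) = 0.0196217.
−1.009·t = ln(0.0196217) = -3.9311, so t = 3.9311/1.009 = 3.8961.

3.90 years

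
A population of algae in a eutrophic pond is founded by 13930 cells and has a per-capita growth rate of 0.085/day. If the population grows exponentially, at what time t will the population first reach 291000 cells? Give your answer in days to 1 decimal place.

Set N₀·e^(rt) = 291000: e^(0.085·t) = 291000/13930 = 20.89.
0.085·t = ln(20.89) = 3.0393, so t = 3.0393/0.085 = 35.756.

35.8 days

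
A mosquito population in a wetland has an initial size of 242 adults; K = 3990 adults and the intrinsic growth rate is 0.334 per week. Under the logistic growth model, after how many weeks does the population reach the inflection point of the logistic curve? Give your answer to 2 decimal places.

Logistic growth is fastest at N = K/2 = 1995.
A = (K − N₀)/N₀ = 15.488. Set K/(1 + A·e^(−rt)) = K/2 → A·e^(−rt) = 1.
e^(−0.334t) = 1/15.488 = 0.0645678, so t = ln(15.488)/0.334 = 2.74/0.334 = 8.2037.

8.20 weeks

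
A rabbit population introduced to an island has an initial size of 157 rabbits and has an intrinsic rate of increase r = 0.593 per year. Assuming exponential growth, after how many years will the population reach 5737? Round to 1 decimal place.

Set N₀·e^(rt) = 5737: e^(0.593·t) = 5737/157 = 36.541.
0.593·t = ln(36.541) = 3.5984, so t = 3.5984/0.593 = 6.0682.

6.1 years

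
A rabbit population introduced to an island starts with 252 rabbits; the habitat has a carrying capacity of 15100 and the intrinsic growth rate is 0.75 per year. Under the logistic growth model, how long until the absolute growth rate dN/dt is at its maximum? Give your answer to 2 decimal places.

5.43 years

Logistic growth is fastest at N = K/2 = 7550.
A = (K − N₀)/N₀ = 58.921. Set K/(1 + A·e^(−rt)) = K/2 → A·e^(−rt) = 1.
e^(−0.75t) = 1/58.921 = 0.016972, so t = ln(58.921)/0.75 = 4.0762/0.75 = 5.4349.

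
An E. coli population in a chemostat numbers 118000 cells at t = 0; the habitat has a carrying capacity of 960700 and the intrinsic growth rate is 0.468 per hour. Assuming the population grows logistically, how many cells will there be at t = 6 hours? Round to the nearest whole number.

A = (K − N₀)/N₀ = (960700 − 118000)/118000 = 7.1415.
N(t) = K/(1 + A·e^(−rt)) = 960700/(1 + 7.1415×e^(−0.468×6)).
e^(−2.808) = 0.060326; denominator = 1 + 7.1415×0.060326 = 1.4308.
N = 960700/1.4308 = 671435.

671435 cells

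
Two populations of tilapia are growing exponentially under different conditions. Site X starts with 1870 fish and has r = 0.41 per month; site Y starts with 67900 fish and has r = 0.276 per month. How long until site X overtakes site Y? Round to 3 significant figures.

Set 1870·e^(0.41t) = 67900·e^(0.276t).
e^((0.41 − 0.276)t) = 67900/1870 → e^(0.134·t) = 36.31.
0.134·t = ln(36.31) = 3.5921, so t = 3.5921/0.134 = 26.807.

26.8 months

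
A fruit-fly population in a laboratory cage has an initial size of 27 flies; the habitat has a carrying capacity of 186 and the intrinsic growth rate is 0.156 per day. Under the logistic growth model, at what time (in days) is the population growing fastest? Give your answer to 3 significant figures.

Logistic growth is fastest at N = K/2 = 93.
A = (K − N₀)/N₀ = 5.8889. Set K/(1 + A·e^(−rt)) = K/2 → A·e^(−rt) = 1.
e^(−0.156t) = 1/5.8889 = 0.169811, so t = ln(5.8889)/0.156 = 1.7731/0.156 = 11.366.

11.4 days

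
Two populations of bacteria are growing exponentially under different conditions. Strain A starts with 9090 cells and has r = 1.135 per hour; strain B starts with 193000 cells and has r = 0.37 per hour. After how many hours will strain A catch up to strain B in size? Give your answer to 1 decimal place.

Set 9090·e^(1.135t) = 193000·e^(0.37t).
e^((1.135 − 0.37)t) = 193000/9090 → e^(0.765·t) = 21.232.
0.765·t = ln(21.232) = 3.0555, so t = 3.0555/0.765 = 3.9941.

4.0 hours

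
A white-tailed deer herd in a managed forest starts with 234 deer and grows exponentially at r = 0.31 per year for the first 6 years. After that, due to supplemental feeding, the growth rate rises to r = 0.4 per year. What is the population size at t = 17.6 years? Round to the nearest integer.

Phase 1: N(6) = 234·e^(0.31×6) = 234·e^1.86 = 1503.15.
Phase 2 runs for 17.6 − 6 = 11.6 years at r = 0.4.
N(17.6) = 1503.15·e^(0.4×11.6) = 1503.15·e^4.64 = 155643.

155643 deer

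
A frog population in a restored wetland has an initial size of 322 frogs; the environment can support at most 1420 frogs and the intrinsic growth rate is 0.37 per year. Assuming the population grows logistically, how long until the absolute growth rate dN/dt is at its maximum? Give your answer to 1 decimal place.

3.3 years

Logistic growth is fastest at N = K/2 = 710.
A = (K − N₀)/N₀ = 3.4099. Set K/(1 + A·e^(−rt)) = K/2 → A·e^(−rt) = 1.
e^(−0.37t) = 1/3.4099 = 0.29326, so t = ln(3.4099)/0.37 = 1.2267/0.37 = 3.3154.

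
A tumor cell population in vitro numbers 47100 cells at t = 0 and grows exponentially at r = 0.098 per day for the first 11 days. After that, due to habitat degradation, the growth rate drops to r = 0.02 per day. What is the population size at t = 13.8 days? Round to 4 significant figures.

146400 cells

Phase 1: N(11) = 47100·e^(0.098×11) = 47100·e^1.078 = 138417.
Phase 2 runs for 13.8 − 11 = 2.8 days at r = 0.02.
N(13.8) = 138417·e^(0.02×2.8) = 138417·e^0.056 = 146390.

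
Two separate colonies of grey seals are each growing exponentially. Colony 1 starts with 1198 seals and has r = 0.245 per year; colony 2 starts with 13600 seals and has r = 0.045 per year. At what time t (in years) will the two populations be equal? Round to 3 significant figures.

Set 1198·e^(0.245t) = 13600·e^(0.045t).
e^((0.245 − 0.045)t) = 13600/1198 → e^(0.2·t) = 11.352.
0.2·t = ln(11.352) = 2.4294, so t = 2.4294/0.2 = 12.147.

12.1 years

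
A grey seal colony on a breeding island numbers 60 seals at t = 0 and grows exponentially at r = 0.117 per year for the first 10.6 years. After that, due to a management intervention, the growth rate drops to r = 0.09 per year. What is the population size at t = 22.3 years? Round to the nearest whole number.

Phase 1: N(10.6) = 60·e^(0.117×10.6) = 60·e^1.24 = 207.378.
Phase 2 runs for 22.3 − 10.6 = 11.7 years at r = 0.09.
N(22.3) = 207.378·e^(0.09×11.7) = 207.378·e^1.053 = 594.395.

594 seals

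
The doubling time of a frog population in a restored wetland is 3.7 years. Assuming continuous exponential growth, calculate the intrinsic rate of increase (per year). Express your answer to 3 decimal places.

r = ln(2)/t_d = 0.6931/3.7 = 0.18734.

0.187 per year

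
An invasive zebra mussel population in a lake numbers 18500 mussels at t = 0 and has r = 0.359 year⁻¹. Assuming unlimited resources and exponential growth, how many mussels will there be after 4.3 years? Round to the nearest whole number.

86615 mussels

N(t) = N₀·e^(rt) = 18500 × e^(0.359×4.3) = 18500 × e^1.544.
e^1.544 ≈ 4.6819, so N ≈ 18500 × 4.6819 = 86614.8.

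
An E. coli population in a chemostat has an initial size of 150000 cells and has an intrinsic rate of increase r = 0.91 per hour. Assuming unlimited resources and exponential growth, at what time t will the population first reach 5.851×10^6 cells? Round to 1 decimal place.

4.0 hours

Set N₀·e^(rt) = 5.851×10^6: e^(0.91·t) = 5.851×10^6/150000 = 39.007.
0.91·t = ln(39.007) = 3.6637, so t = 3.6637/0.91 = 4.0261.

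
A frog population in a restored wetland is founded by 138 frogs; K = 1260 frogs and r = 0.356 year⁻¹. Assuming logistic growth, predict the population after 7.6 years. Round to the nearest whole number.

816 frogs

A = (K − N₀)/N₀ = (1260 − 138)/138 = 8.1304.
N(t) = K/(1 + A·e^(−rt)) = 1260/(1 + 8.1304×e^(−0.356×7.6)).
e^(−2.706) = 0.06683; denominator = 1 + 8.1304×0.06683 = 1.5434.
N = 1260/1.5434 = 816.401.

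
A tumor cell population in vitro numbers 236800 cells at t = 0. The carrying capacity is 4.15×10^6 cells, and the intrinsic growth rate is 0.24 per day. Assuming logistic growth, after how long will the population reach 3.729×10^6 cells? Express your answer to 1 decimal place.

20.8 days

A = (K − N₀)/N₀ = (4.15×10^6 − 236800)/236800 = 16.525.
Solve 4.15×10^6/(1 + 16.525·e^(−0.24t)) = 3.729×10^6: 1 + 16.525·e^(−0.24t) = 1.1129, so e^(−0.24t) = 0.00683187.
−0.24·t = ln(0.00683187) = -4.9862, so t = 4.9862/0.24 = 20.776.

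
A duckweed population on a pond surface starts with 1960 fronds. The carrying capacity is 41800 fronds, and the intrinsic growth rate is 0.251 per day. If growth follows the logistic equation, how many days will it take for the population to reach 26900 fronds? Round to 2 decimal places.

14.35 days

A = (K − N₀)/N₀ = (41800 − 1960)/1960 = 20.327.
Solve 41800/(1 + 20.327·e^(−0.251t)) = 26900: 1 + 20.327·e^(−0.251t) = 1.5539, so e^(−0.251t) = 0.0272503.
−0.251·t = ln(0.0272503) = -3.6027, so t = 3.6027/0.251 = 14.353.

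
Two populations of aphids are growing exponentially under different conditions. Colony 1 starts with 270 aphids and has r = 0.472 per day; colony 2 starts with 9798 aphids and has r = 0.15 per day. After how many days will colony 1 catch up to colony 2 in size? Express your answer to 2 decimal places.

11.15 days

Set 270·e^(0.472t) = 9798·e^(0.15t).
e^((0.472 − 0.15)t) = 9798/270 → e^(0.322·t) = 36.289.
0.322·t = ln(36.289) = 3.5915, so t = 3.5915/0.322 = 11.154.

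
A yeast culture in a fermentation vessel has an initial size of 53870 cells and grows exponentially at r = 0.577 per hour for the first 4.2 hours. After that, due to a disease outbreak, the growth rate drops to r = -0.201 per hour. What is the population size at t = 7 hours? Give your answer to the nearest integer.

346254 cells

Phase 1: N(4.2) = 53870·e^(0.577×4.2) = 53870·e^2.423 = 607878.
Phase 2 runs for 7 − 4.2 = 2.8 hours at r = -0.201.
N(7) = 607878·e^(-0.201×2.8) = 607878·e^-0.5628 = 346254.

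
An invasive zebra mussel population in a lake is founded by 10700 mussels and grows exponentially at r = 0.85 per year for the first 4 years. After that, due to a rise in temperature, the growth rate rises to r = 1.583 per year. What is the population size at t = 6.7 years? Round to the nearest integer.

Phase 1: N(4) = 10700·e^(0.85×4) = 10700·e^3.4 = 320616.
Phase 2 runs for 6.7 − 4 = 2.7 years at r = 1.583.
N(6.7) = 320616·e^(1.583×2.7) = 320616·e^4.274 = 2.302518×10^7.

23025181 mussels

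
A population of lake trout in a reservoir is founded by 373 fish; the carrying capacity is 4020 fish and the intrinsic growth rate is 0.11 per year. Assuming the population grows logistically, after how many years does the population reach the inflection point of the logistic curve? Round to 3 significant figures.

20.7 years

Logistic growth is fastest at N = K/2 = 2010.
A = (K − N₀)/N₀ = 9.7775. Set K/(1 + A·e^(−rt)) = K/2 → A·e^(−rt) = 1.
e^(−0.11t) = 1/9.7775 = 0.102276, so t = ln(9.7775)/0.11 = 2.2801/0.11 = 20.728.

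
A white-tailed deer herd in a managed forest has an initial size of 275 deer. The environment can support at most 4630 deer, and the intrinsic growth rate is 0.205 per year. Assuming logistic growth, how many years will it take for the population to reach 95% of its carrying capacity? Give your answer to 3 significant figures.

A = (K − N₀)/N₀ = (4630 − 275)/275 = 15.836.
Solve 4630/(1 + 15.836·e^(−0.205t)) = 4398.5: 1 + 15.836·e^(−0.205t) = 1.0526, so e^(−0.205t) = 0.00332346.
−0.205·t = ln(0.00332346) = -5.7067, so t = 5.7067/0.205 = 27.838.

27.8 years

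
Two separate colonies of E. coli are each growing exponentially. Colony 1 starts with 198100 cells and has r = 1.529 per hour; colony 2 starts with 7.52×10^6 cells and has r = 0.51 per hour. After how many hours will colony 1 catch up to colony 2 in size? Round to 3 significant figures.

3.57 hours

Set 198100·e^(1.529t) = 7.52×10^6·e^(0.51t).
e^((1.529 − 0.51)t) = 7.52×10^6/198100 → e^(1.019·t) = 37.961.
1.019·t = ln(37.961) = 3.6365, so t = 3.6365/1.019 = 3.5687.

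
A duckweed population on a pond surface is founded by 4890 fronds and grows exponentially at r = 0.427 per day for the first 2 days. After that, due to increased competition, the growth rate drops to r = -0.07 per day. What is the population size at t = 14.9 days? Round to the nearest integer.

4656 fronds

Phase 1: N(2) = 4890·e^(0.427×2) = 4890·e^0.854 = 11486.7.
Phase 2 runs for 14.9 − 2 = 12.9 days at r = -0.07.
N(14.9) = 11486.7·e^(-0.07×12.9) = 11486.7·e^-0.903 = 4656.17.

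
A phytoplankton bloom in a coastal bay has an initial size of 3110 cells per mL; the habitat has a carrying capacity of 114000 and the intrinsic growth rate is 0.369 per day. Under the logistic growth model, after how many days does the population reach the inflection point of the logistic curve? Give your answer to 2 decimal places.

9.69 days

Logistic growth is fastest at N = K/2 = 57000.
A = (K − N₀)/N₀ = 35.656. Set K/(1 + A·e^(−rt)) = K/2 → A·e^(−rt) = 1.
e^(−0.369t) = 1/35.656 = 0.0280458, so t = ln(35.656)/0.369 = 3.5739/0.369 = 9.6854.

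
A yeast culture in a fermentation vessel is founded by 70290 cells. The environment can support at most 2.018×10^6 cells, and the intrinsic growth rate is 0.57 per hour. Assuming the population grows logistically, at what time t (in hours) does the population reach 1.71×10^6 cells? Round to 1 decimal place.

A = (K − N₀)/N₀ = (2.018×10^6 − 70290)/70290 = 27.71.
Solve 2.018×10^6/(1 + 27.71·e^(−0.57t)) = 1.71×10^6: 1 + 27.71·e^(−0.57t) = 1.1801, so e^(−0.57t) = 0.00650016.
−0.57·t = ln(0.00650016) = -5.0359, so t = 5.0359/0.57 = 8.835.

8.8 hours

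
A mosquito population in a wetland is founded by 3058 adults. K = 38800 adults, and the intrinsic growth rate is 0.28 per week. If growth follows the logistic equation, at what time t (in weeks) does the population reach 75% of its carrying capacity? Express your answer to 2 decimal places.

A = (K − N₀)/N₀ = (38800 − 3058)/3058 = 11.688.
Solve 38800/(1 + 11.688·e^(−0.28t)) = 29100: 1 + 11.688·e^(−0.28t) = 1.3333, so e^(−0.28t) = 0.0285192.
−0.28·t = ln(0.0285192) = -3.5572, so t = 3.5572/0.28 = 12.704.

12.70 weeks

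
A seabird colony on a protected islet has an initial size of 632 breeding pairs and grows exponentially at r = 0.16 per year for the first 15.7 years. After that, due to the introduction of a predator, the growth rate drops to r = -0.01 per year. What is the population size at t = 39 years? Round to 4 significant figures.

6173 breeding pairs

Phase 1: N(15.7) = 632·e^(0.16×15.7) = 632·e^2.512 = 7792.28.
Phase 2 runs for 39 − 15.7 = 23.3 years at r = -0.01.
N(39) = 7792.28·e^(-0.01×23.3) = 7792.28·e^-0.233 = 6172.69.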